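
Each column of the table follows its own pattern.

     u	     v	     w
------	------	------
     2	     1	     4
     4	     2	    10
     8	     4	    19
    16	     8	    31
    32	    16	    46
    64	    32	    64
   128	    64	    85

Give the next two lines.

256  128  109; 512  256  136

For the column u, ×2 each step: 2, 4, 8, 16, 32, 64, 128 → 256 → 512.
For the column v, ×2 each step: 1, 2, 4, 8, 16, 32, 64 → 128 → 256.
Column w: 4, 10, 19, 31, 46, 64, 85 → 109 → 136 (differences are 6, 9, 12, … (increasing by 3 each time)).
Putting the parts together: 256  128  109 and then 512  256  136.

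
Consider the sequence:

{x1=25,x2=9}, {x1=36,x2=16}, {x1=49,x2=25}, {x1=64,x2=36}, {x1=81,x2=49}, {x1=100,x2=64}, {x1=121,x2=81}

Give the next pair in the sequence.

X1 — perfect squares: 5², 6², 7², …: 25, 36, 49, 64, 81, 100, 121 → 144.
X2: perfect squares: 3², 4², 5², …; 9, 16, 25, 36, 49, 64, 81 → 100.
So the next pair is {x1=144,x2=100}.

{x1=144,x2=100}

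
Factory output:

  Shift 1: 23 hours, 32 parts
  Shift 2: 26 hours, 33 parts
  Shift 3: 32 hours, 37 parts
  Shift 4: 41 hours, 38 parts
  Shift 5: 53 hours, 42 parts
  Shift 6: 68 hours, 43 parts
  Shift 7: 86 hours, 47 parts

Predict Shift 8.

Hours: differences are 3, 6, 9, … (increasing by 3 each time); 23, 26, 32, 41, 53, 68, 86 → 107.
Parts: 32, 33, 37, 38, 42, 43, 47 → 48 (alternating steps +1, +4, +1, +4, …).
Putting it together: 107 hours, 48 parts.

107 hours, 48 parts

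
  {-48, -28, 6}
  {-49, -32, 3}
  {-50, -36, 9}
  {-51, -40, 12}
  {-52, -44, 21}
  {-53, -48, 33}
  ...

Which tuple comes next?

First component: −1 each step; -48, -49, -50, -51, -52, -53 → -54.
Second component: −4 each step, so -28, -32, -36, -40, -44, -48 → -52.
Third component: each term is the sum of the two before it, so 6, 3, 9, 12, 21, 33 → 54.
Putting it together: {-54, -52, 54}.

{-54, -52, 54}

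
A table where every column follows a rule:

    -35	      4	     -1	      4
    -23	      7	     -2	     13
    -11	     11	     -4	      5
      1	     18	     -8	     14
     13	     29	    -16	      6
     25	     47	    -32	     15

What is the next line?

First component: +12 each step; -35, -23, -11, 1, 13, 25 → 37.
For the second component, each term is the sum of the two before it: 4, 7, 11, 18, 29, 47 → 76.
Third component: -1, -2, -4, -8, -16, -32 → -64 (×2 each step).
Fourth component: alternating steps +9, −8, +9, −8, …; 4, 13, 5, 14, 6, 15 → 7.
Putting it together: 37  76  -64  7.

37  76  -64  7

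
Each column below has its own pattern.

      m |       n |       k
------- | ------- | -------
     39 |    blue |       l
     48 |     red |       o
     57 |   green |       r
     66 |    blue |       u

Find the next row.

75  red  x

Column m: +9 each step; 39, 48, 57, 66 → 75.
Column n: repeats blue → red → green, so blue, red, green, blue → red.
For the column k, letters move forward 3 places in the alphabet: l, o, r, u → x.
Combining the parts gives 75  red  x.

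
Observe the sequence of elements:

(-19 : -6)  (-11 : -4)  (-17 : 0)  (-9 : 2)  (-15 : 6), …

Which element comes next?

(-7 : 8)

First entry: -19, -11, -17, -9, -15 → -7 (alternating steps +8, −6, +8, −6, …).
Second entry: alternating steps +2, +4, +2, +4, …; -6, -4, 0, 2, 6 → 8.
So the next element is (-7 : 8).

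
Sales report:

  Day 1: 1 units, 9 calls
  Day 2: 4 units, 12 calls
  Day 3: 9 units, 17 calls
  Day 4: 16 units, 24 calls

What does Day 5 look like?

25 units, 33 calls

Units goes 1, 4, 9, 16 → 25 (perfect squares: 1², 2², 3², …).
Calls: 9, 12, 17, 24 → 33 (always 8 more than the units).
Putting it together: 25 units, 33 calls.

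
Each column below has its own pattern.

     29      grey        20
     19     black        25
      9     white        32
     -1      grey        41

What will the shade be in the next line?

black

Shade — repeats grey → black → white: grey, black, white, grey → black.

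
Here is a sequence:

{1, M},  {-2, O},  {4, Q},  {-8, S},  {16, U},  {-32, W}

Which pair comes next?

{64, Y}

First value: ×(-2) each step; 1, -2, 4, -8, 16, -32 → 64.
Letter goes M, O, Q, S, U, W → Y (letters move forward 2 places in the alphabet).
So the next pair is {64, Y}.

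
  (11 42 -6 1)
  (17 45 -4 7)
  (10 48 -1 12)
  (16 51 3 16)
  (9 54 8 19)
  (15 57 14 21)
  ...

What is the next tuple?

(8 60 21 22)

First value: 11, 17, 10, 16, 9, 15 → 8 (alternating steps +6, −7, +6, −7, …).
For the second value, +3 each step: 42, 45, 48, 51, 54, 57 → 60.
Third value: -6, -4, -1, 3, 8, 14 → 21 (differences are 2, 3, 4, … (increasing by 1 each time)).
Fourth value goes 1, 7, 12, 16, 19, 21 → 22 (differences are 6, 5, 4, … (decreasing by 1 each time)).
So the next tuple is (8 60 21 22).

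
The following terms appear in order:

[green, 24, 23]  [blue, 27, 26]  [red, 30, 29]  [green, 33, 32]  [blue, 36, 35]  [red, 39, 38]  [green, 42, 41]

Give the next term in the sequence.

Colour — repeats green → blue → red: green, blue, red, green, blue, red, green → blue.
Second component: +3 each step, so 24, 27, 30, 33, 36, 39, 42 → 45.
Third component goes 23, 26, 29, 32, 35, 38, 41 → 44 (always 1 less than the second component).
Combining the parts gives [blue, 45, 44].

[blue, 45, 44]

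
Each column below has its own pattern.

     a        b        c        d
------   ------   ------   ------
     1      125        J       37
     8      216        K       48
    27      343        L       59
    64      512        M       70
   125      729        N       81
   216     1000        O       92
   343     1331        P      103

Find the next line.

512  1728  Q  114

Column a: perfect cubes: 1³, 2³, 3³, …; 1, 8, 27, 64, 125, 216, 343 → 512.
Column b goes 125, 216, 343, 512, 729, 1000, 1331 → 1728 (perfect cubes: 5³, 6³, 7³, …).
Column c goes J, K, L, M, N, O, P → Q (letters move forward 1 place in the alphabet).
Column d goes 37, 48, 59, 70, 81, 92, 103 → 114 (+11 each step).
Putting it together: 512  1728  Q  114.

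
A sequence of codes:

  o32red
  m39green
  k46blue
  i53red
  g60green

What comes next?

Letter: o, m, k, i, g → e (letters move back 2 places in the alphabet).
Second component: +7 each step, so 32, 39, 46, 53, 60 → 67.
Colour goes red, green, blue, red, green → blue (repeats red → green → blue).
Combining the parts gives e67blue.

e67blue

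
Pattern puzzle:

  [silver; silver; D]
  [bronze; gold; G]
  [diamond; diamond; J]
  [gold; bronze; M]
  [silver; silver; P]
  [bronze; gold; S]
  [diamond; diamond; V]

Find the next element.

[gold; bronze; Y]

First rank goes silver, bronze, diamond, gold, silver, bronze, diamond → gold (repeats silver → bronze → diamond → gold).
Second rank: silver, gold, diamond, bronze, silver, gold, diamond → bronze (repeats silver → gold → diamond → bronze).
Letter: letters move forward 3 places in the alphabet, so D, G, J, M, P, S, V → Y.
Putting it together: [gold; bronze; Y].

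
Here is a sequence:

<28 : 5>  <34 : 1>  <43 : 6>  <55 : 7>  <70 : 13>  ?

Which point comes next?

First component: differences are 6, 9, 12, … (increasing by 3 each time); 28, 34, 43, 55, 70 → 88.
Second component: each term is the sum of the two before it, so 5, 1, 6, 7, 13 → 20.
Putting it together: <88 : 20>.

<88 : 20>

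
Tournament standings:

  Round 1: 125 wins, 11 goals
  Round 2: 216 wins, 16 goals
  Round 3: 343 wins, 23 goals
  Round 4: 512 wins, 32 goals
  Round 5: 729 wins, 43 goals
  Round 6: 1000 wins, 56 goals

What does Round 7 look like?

For the wins, perfect cubes: 5³, 6³, 7³, …: 125, 216, 343, 512, 729, 1000 → 1331.
Goals: differences are 5, 7, 9, … (increasing by 2 each time), so 11, 16, 23, 32, 43, 56 → 71.
Combining the parts gives 1331 wins, 71 goals.

1331 wins, 71 goals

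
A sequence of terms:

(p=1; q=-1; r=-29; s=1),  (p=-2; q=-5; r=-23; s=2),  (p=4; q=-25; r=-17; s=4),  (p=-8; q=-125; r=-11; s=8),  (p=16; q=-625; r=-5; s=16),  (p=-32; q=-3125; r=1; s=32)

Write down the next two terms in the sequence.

P — ×(-2) each step: 1, -2, 4, -8, 16, -32 → 64 → -128.
For the q, ×5 each step: -1, -5, -25, -125, -625, -3125 → -15625 → -78125.
R: +6 each step, so -29, -23, -17, -11, -5, 1 → 7 → 13.
S goes 1, 2, 4, 8, 16, 32 → 64 → 128 (×2 each step).
Putting the parts together: (p=64; q=-15625; r=7; s=64) and then (p=-128; q=-78125; r=13; s=128).

(p=64; q=-15625; r=7; s=64), (p=-128; q=-78125; r=13; s=128)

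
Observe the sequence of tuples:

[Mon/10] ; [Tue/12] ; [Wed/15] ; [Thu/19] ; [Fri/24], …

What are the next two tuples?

Day goes Mon, Tue, Wed, Thu, Fri → Sat → Sun (runs through the weekdays Mon→Sun).
Second entry — differences are 2, 3, 4, … (increasing by 1 each time): 10, 12, 15, 19, 24 → 30 → 37.
Putting the parts together: [Sat/30] and then [Sun/37].

[Sat/30], [Sun/37]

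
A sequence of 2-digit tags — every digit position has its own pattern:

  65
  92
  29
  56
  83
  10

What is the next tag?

47

First digit: +3 each step, mod 10; 6, 9, 2, 5, 8, 1 → 4.
For the second digit, −3 each step, mod 10: 5, 2, 9, 6, 3, 0 → 7.
So the next tag is 47.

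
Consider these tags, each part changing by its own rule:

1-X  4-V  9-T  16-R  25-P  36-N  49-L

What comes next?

For the first component, differences are 3, 5, 7, … (increasing by 2 each time): 1, 4, 9, 16, 25, 36, 49 → 64.
Letter goes X, V, T, R, P, N, L → J (letters move back 2 places in the alphabet).
So the next tag is 64-J.

64-J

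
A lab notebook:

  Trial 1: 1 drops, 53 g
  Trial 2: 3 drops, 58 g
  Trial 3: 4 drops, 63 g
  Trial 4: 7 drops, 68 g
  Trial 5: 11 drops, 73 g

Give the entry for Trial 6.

18 drops, 78 g

Drops: 1, 3, 4, 7, 11 → 18 (each term is the sum of the two before it).
G: 53, 58, 63, 68, 73 → 78 (+5 each step).
Putting it together: 18 drops, 78 g.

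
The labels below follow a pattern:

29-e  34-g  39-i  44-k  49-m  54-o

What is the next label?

First component goes 29, 34, 39, 44, 49, 54 → 59 (+5 each step).
Letter: e, g, i, k, m, o → q (letters move forward 2 places in the alphabet).
Combining the parts gives 59-q.

59-q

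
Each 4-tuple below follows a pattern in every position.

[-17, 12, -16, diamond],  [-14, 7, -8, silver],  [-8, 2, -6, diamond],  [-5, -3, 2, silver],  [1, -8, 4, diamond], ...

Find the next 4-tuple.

First entry: alternating steps +3, +6, +3, +6, …; -17, -14, -8, -5, 1 → 4.
Second entry: −5 each step, so 12, 7, 2, -3, -8 → -13.
Third entry: alternating steps +8, +2, +8, +2, …; -16, -8, -6, 2, 4 → 12.
Rank — alternates diamond ↔ silver: diamond, silver, diamond, silver, diamond → silver.
So the next 4-tuple is [4, -13, 12, silver].

[4, -13, 12, silver]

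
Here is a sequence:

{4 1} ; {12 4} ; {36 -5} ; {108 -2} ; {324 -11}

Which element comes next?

{972 -8}

First coordinate: ×3 each step; 4, 12, 36, 108, 324 → 972.
Second coordinate — alternating steps +3, −9, +3, −9, …: 1, 4, -5, -2, -11 → -8.
Combining the parts gives {972 -8}.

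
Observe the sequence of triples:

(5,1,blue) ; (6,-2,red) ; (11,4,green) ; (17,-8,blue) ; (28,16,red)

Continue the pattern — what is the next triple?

First value: 5, 6, 11, 17, 28 → 45 (each term is the sum of the two before it).
Second value: ×(-2) each step, so 1, -2, 4, -8, 16 → -32.
Colour: repeats blue → red → green, so blue, red, green, blue, red → green.
Putting it together: (45,-32,green).

(45,-32,green)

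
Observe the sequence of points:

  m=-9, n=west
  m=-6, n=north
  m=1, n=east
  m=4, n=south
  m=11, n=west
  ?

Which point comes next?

m=14, n=north

M: alternating steps +3, +7, +3, +7, …; -9, -6, 1, 4, 11 → 14.
N — repeats west → north → east → south: west, north, east, south, west → north.
Putting it together: m=14, n=north.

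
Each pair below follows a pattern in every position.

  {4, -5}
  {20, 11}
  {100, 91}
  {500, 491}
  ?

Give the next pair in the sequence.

First slot: ×5 each step; 4, 20, 100, 500 → 2500.
Second slot: always 9 less than the first slot, so -5, 11, 91, 491 → 2491.
Combining the parts gives {2500, 2491}.

{2500, 2491}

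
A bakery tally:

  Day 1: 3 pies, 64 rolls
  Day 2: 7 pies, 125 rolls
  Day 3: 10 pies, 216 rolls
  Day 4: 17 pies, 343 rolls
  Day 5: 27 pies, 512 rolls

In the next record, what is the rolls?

729

Rolls — perfect cubes: 4³, 5³, 6³, …: 64, 125, 216, 343, 512 → 729.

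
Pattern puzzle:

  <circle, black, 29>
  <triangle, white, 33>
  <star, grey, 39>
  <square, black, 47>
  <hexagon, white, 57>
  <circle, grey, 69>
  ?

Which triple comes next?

<triangle, black, 83>

Shape: repeats circle → triangle → star → square → hexagon, so circle, triangle, star, square, hexagon, circle → triangle.
For the shade, repeats black → white → grey: black, white, grey, black, white, grey → black.
Third value: differences are 4, 6, 8, … (increasing by 2 each time); 29, 33, 39, 47, 57, 69 → 83.
So the next triple is <triangle, black, 83>.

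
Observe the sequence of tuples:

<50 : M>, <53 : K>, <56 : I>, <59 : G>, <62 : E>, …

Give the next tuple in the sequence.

First part: 50, 53, 56, 59, 62 → 65 (+3 each step).
For the letter, letters move back 2 places in the alphabet: M, K, I, G, E → C.
Combining the parts gives <65 : C>.

<65 : C>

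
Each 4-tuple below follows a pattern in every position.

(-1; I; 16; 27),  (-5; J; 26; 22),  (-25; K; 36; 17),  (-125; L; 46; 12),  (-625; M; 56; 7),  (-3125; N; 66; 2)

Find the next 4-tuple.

(-15625; O; 76; -3)

First value: ×5 each step, so -1, -5, -25, -125, -625, -3125 → -15625.
Letter goes I, J, K, L, M, N → O (letters move forward 1 place in the alphabet).
For the third value, +10 each step: 16, 26, 36, 46, 56, 66 → 76.
For the fourth value, −5 each step: 27, 22, 17, 12, 7, 2 → -3.
So the next 4-tuple is (-15625; O; 76; -3).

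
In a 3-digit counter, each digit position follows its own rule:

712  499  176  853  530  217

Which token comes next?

994

First digit: 7, 4, 1, 8, 5, 2 → 9 (−3 each step, mod 10).
Second digit: −2 each step, mod 10, so 1, 9, 7, 5, 3, 1 → 9.
For the third digit, −3 each step, mod 10: 2, 9, 6, 3, 0, 7 → 4.
Combining the parts gives 994.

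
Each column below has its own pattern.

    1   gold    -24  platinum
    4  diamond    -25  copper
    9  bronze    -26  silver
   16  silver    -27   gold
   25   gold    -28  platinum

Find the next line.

36  diamond  -29  copper

First component — perfect squares: 1², 2², 3², …: 1, 4, 9, 16, 25 → 36.
Rank goes gold, diamond, bronze, silver, gold → diamond (repeats gold → diamond → bronze → silver).
Third component — −1 each step: -24, -25, -26, -27, -28 → -29.
Metal goes platinum, copper, silver, gold, platinum → copper (repeats platinum → copper → silver → gold).
Putting it together: 36  diamond  -29  copper.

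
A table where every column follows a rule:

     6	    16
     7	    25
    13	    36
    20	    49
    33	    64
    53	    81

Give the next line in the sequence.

86  100

First component: each term is the sum of the two before it; 6, 7, 13, 20, 33, 53 → 86.
Second component: 16, 25, 36, 49, 64, 81 → 100 (perfect squares: 4², 5², 6², …).
Putting it together: 86  100.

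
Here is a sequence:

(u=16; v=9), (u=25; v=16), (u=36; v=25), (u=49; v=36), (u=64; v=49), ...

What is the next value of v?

U goes 16, 25, 36, 49, 64 → 81 (perfect squares: 4², 5², 6², …).
V: always the previous value of the u, so 9, 16, 25, 36, 49 → 64.

64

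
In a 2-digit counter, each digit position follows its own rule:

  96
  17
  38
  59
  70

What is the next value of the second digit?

For the first digit, +2 each step, mod 10: 9, 1, 3, 5, 7 → 9.
Second digit: +1 each step, mod 10, so 6, 7, 8, 9, 0 → 1.

1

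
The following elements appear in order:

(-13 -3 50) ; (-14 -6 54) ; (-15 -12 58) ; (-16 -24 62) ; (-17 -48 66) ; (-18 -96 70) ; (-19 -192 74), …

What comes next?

For the first value, −1 each step: -13, -14, -15, -16, -17, -18, -19 → -20.
Second value — ×2 each step: -3, -6, -12, -24, -48, -96, -192 → -384.
For the third value, +4 each step: 50, 54, 58, 62, 66, 70, 74 → 78.
So the next element is (-20 -384 78).

(-20 -384 78)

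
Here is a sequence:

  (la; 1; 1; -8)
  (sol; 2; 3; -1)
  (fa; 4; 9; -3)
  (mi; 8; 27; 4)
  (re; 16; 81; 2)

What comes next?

Note goes la, sol, fa, mi, re → do (runs backward through the solfège scale do→ti).
Second coordinate: ×2 each step; 1, 2, 4, 8, 16 → 32.
Third coordinate: ×3 each step; 1, 3, 9, 27, 81 → 243.
Fourth coordinate — alternating steps +7, −2, +7, −2, …: -8, -1, -3, 4, 2 → 9.
So the next 4-tuple is (do; 32; 243; 9).

(do; 32; 243; 9)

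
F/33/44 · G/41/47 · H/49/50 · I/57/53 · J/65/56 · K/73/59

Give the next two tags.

For the letter, letters move forward 1 place in the alphabet: F, G, H, I, J, K → L → M.
Second component: +8 each step, so 33, 41, 49, 57, 65, 73 → 81 → 89.
For the third component, +3 each step: 44, 47, 50, 53, 56, 59 → 62 → 65.
Putting the parts together: L/81/62 and then M/89/65.

L/81/62, M/89/65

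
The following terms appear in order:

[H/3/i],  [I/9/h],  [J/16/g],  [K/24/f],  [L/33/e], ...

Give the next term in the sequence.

[M/43/d]

First letter: letters move forward 1 place in the alphabet, so H, I, J, K, L → M.
Second part — differences are 6, 7, 8, … (increasing by 1 each time): 3, 9, 16, 24, 33 → 43.
Second letter — letters move back 1 place in the alphabet: i, h, g, f, e → d.
Putting it together: [M/43/d].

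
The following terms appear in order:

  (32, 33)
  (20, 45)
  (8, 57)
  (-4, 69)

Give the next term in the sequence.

(-16, 81)

For the first entry, −12 each step: 32, 20, 8, -4 → -16.
Second entry — +12 each step: 33, 45, 57, 69 → 81.
So the next term is (-16, 81).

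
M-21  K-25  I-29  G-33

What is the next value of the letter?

Letter goes M, K, I, G → E (letters move back 2 places in the alphabet).
Second component: +4 each step, so 21, 25, 29, 33 → 37.

E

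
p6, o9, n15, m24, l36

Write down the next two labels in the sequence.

k51 then j69

Letter — letters move back 1 place in the alphabet: p, o, n, m, l → k → j.
Second component goes 6, 9, 15, 24, 36 → 51 → 69 (differences are 3, 6, 9, … (increasing by 3 each time)).
Putting the parts together: k51 and then j69.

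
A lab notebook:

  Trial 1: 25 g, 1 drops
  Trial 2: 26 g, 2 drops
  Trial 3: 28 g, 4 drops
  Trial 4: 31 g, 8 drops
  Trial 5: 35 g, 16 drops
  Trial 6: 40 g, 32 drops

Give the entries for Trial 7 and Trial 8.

G goes 25, 26, 28, 31, 35, 40 → 46 → 53 (differences are 1, 2, 3, … (increasing by 1 each time)).
Drops — ×2 each step: 1, 2, 4, 8, 16, 32 → 64 → 128.
So the next two lines are 46 g, 64 drops and 53 g, 128 drops.

46 g, 64 drops; 53 g, 128 drops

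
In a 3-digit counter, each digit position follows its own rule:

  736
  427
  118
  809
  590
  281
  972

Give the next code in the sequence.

663

For the first digit, −3 each step, mod 10: 7, 4, 1, 8, 5, 2, 9 → 6.
For the second digit, −1 each step, mod 10: 3, 2, 1, 0, 9, 8, 7 → 6.
For the third digit, +1 each step, mod 10: 6, 7, 8, 9, 0, 1, 2 → 3.
So the next code is 663.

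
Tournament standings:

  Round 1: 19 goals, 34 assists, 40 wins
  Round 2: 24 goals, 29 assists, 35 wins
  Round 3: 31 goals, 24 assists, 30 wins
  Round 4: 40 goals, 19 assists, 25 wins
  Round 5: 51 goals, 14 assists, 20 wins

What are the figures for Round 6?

Goals goes 19, 24, 31, 40, 51 → 64 (differences are 5, 7, 9, … (increasing by 2 each time)).
Assists — −5 each step: 34, 29, 24, 19, 14 → 9.
Wins: 40, 35, 30, 25, 20 → 15 (always 6 more than the assists).
Putting it together: 64 goals, 9 assists, 15 wins.

64 goals, 9 assists, 15 wins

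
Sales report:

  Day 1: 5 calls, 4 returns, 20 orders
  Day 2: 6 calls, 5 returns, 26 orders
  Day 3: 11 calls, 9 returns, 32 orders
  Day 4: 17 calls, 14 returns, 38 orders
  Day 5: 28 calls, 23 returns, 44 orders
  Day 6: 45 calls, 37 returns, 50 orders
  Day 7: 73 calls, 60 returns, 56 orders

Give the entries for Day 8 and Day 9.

118 calls, 97 returns, 62 orders; 191 calls, 157 returns, 68 orders

For the calls, each term is the sum of the two before it: 5, 6, 11, 17, 28, 45, 73 → 118 → 191.
Returns: each term is the sum of the two before it, so 4, 5, 9, 14, 23, 37, 60 → 97 → 157.
Orders — +6 each step: 20, 26, 32, 38, 44, 50, 56 → 62 → 68.
Putting the parts together: 118 calls, 97 returns, 62 orders and then 191 calls, 157 returns, 68 orders.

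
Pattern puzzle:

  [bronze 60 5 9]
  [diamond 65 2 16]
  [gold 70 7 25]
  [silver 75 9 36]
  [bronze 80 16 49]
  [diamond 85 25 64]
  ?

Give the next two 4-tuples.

[gold 90 41 81], [silver 95 66 100]

For the rank, repeats bronze → diamond → gold → silver: bronze, diamond, gold, silver, bronze, diamond → gold → silver.
Second slot: +5 each step; 60, 65, 70, 75, 80, 85 → 90 → 95.
Third slot: each term is the sum of the two before it; 5, 2, 7, 9, 16, 25 → 41 → 66.
Fourth slot goes 9, 16, 25, 36, 49, 64 → 81 → 100 (perfect squares: 3², 4², 5², …).
So the next two 4-tuples are [gold 90 41 81] and [silver 95 66 100].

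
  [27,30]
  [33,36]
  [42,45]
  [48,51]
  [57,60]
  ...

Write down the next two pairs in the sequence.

[63,66], [72,75]

First component — alternating steps +6, +9, +6, +9, …: 27, 33, 42, 48, 57 → 63 → 72.
For the second component, always 3 more than the first component: 30, 36, 45, 51, 60 → 66 → 75.
Putting the parts together: [63,66] and then [72,75].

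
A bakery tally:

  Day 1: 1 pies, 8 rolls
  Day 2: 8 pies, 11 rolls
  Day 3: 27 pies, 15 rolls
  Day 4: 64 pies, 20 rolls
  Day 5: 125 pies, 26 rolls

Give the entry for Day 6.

For the pies, perfect cubes: 1³, 2³, 3³, …: 1, 8, 27, 64, 125 → 216.
For the rolls, differences are 3, 4, 5, … (increasing by 1 each time): 8, 11, 15, 20, 26 → 33.
Putting it together: 216 pies, 33 rolls.

216 pies, 33 rolls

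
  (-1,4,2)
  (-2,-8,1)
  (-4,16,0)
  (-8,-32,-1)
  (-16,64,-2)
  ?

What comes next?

For the first slot, ×2 each step: -1, -2, -4, -8, -16 → -32.
Second slot: ×(-2) each step; 4, -8, 16, -32, 64 → -128.
Third slot: −1 each step; 2, 1, 0, -1, -2 → -3.
So the next element is (-32,-128,-3).

(-32,-128,-3)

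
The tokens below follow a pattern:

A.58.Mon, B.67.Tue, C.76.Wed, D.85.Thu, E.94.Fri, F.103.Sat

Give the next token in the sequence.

G.112.Sun

Letter: A, B, C, D, E, F → G (letters move forward 1 place in the alphabet).
Second component goes 58, 67, 76, 85, 94, 103 → 112 (+9 each step).
For the day, runs through the weekdays Mon→Sun: Mon, Tue, Wed, Thu, Fri, Sat → Sun.
Putting it together: G.112.Sun.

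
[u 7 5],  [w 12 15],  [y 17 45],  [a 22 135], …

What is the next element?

Letter goes u, w, y, a → c (letters move forward 2 places in the alphabet, wrapping Z→A).
Second part — +5 each step: 7, 12, 17, 22 → 27.
Third part: ×3 each step; 5, 15, 45, 135 → 405.
Putting it together: [c 27 405].

[c 27 405]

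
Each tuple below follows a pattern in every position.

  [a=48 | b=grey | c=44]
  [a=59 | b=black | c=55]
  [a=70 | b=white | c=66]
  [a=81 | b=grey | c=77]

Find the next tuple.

A goes 48, 59, 70, 81 → 92 (+11 each step).
B — repeats grey → black → white: grey, black, white, grey → black.
C goes 44, 55, 66, 77 → 88 (always 4 less than the a).
So the next tuple is [a=92 | b=black | c=88].

[a=92 | b=black | c=88]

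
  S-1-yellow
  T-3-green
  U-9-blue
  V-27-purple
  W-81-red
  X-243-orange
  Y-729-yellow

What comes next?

Z-2187-green

For the letter, letters move forward 1 place in the alphabet: S, T, U, V, W, X, Y → Z.
Second component: ×3 each step, so 1, 3, 9, 27, 81, 243, 729 → 2187.
Colour: repeats yellow → green → blue → purple → red → orange, so yellow, green, blue, purple, red, orange, yellow → green.
So the next label is Z-2187-green.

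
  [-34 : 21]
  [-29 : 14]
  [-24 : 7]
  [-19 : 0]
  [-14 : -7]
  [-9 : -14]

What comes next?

[-4 : -21]

First coordinate goes -34, -29, -24, -19, -14, -9 → -4 (+5 each step).
For the second coordinate, −7 each step: 21, 14, 7, 0, -7, -14 → -21.
So the next pair is [-4 : -21].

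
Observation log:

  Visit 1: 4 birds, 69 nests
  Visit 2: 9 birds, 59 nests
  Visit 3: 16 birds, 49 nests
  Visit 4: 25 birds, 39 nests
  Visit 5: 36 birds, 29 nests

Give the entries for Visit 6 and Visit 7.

49 birds, 19 nests; 64 birds, 9 nests

Birds: perfect squares: 2², 3², 4², …, so 4, 9, 16, 25, 36 → 49 → 64.
Nests — −10 each step: 69, 59, 49, 39, 29 → 19 → 9.
Putting the parts together: 49 birds, 19 nests and then 64 birds, 9 nests.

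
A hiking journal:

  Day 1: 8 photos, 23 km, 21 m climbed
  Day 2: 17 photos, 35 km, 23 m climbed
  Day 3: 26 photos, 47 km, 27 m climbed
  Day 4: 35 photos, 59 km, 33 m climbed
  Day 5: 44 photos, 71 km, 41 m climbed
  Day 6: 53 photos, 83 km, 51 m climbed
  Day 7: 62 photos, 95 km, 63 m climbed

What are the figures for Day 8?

71 photos, 107 km, 77 m climbed

For the photos, +9 each step: 8, 17, 26, 35, 44, 53, 62 → 71.
Km — +12 each step: 23, 35, 47, 59, 71, 83, 95 → 107.
M climbed: differences are 2, 4, 6, … (increasing by 2 each time), so 21, 23, 27, 33, 41, 51, 63 → 77.
So the next record is 71 photos, 107 km, 77 m climbed.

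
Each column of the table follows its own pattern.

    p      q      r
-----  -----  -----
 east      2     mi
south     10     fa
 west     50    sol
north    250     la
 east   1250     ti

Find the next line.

For the column p, repeats east → south → west → north: east, south, west, north, east → south.
Column q — ×5 each step: 2, 10, 50, 250, 1250 → 6250.
Column r: runs through the solfège scale do→ti; mi, fa, sol, la, ti → do.
Putting it together: south  6250  do.

south  6250  do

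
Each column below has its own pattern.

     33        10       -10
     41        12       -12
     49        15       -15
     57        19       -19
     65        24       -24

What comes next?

For the first component, +8 each step: 33, 41, 49, 57, 65 → 73.
For the second component, differences are 2, 3, 4, … (increasing by 1 each time): 10, 12, 15, 19, 24 → 30.
Third component — always the negative of the second component: -10, -12, -15, -19, -24 → -30.
Combining the parts gives 73  30  -30.

73  30  -30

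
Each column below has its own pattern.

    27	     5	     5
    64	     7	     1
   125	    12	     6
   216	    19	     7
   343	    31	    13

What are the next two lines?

First component: perfect cubes: 3³, 4³, 5³, …, so 27, 64, 125, 216, 343 → 512 → 729.
Second component: each term is the sum of the two before it; 5, 7, 12, 19, 31 → 50 → 81.
Third component: each term is the sum of the two before it; 5, 1, 6, 7, 13 → 20 → 33.
So the next two lines are 512  50  20 and 729  81  33.

512  50  20; 729  81  33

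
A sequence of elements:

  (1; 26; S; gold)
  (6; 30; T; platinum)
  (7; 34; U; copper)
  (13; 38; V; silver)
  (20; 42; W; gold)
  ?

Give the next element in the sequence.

First component: 1, 6, 7, 13, 20 → 33 (each term is the sum of the two before it).
For the second component, +4 each step: 26, 30, 34, 38, 42 → 46.
Letter goes S, T, U, V, W → X (letters move forward 1 place in the alphabet).
Metal — repeats gold → platinum → copper → silver: gold, platinum, copper, silver, gold → platinum.
So the next element is (33; 46; X; platinum).

(33; 46; X; platinum)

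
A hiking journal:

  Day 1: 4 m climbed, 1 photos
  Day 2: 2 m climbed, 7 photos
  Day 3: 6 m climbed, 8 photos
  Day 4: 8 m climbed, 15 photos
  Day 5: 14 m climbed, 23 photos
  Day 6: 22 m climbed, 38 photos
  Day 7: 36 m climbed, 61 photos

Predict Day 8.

58 m climbed, 99 photos

M climbed goes 4, 2, 6, 8, 14, 22, 36 → 58 (each term is the sum of the two before it).
For the photos, each term is the sum of the two before it: 1, 7, 8, 15, 23, 38, 61 → 99.
So the next row is 58 m climbed, 99 photos.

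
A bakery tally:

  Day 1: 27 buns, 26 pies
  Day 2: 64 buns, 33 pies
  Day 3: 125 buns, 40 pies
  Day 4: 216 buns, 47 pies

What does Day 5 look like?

343 buns, 54 pies

For the buns, perfect cubes: 3³, 4³, 5³, …: 27, 64, 125, 216 → 343.
Pies: 26, 33, 40, 47 → 54 (+7 each step).
So the next record is 343 buns, 54 pies.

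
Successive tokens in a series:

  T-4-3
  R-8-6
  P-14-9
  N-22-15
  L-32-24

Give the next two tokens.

J-44-39, H-58-63

Letter — letters move back 2 places in the alphabet: T, R, P, N, L → J → H.
Second component: differences are 4, 6, 8, … (increasing by 2 each time), so 4, 8, 14, 22, 32 → 44 → 58.
Third component: 3, 6, 9, 15, 24 → 39 → 63 (each term is the sum of the two before it).
So the next two tokens are J-44-39 and H-58-63.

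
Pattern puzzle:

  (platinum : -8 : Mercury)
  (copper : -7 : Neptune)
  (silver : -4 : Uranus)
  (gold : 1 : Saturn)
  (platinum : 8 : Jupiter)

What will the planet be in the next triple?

Planet — runs backward through the planets Mercury→Neptune: Mercury, Neptune, Uranus, Saturn, Jupiter → Mars.

Mars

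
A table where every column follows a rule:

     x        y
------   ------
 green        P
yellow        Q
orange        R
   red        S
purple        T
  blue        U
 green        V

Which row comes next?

Column x: repeats green → yellow → orange → red → purple → blue; green, yellow, orange, red, purple, blue, green → yellow.
Column y: P, Q, R, S, T, U, V → W (letters move forward 1 place in the alphabet).
Combining the parts gives yellow  W.

yellow  W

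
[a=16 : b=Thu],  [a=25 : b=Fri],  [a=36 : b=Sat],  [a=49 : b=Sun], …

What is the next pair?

[a=64 : b=Mon]

A: perfect squares: 4², 5², 6², …; 16, 25, 36, 49 → 64.
B goes Thu, Fri, Sat, Sun → Mon (runs through the weekdays Mon→Sun).
Combining the parts gives [a=64 : b=Mon].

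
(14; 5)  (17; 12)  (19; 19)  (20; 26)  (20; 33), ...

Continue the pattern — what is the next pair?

(19; 40)

First component goes 14, 17, 19, 20, 20 → 19 (differences are 3, 2, 1, … (decreasing by 1 each time)).
Second component: +7 each step, so 5, 12, 19, 26, 33 → 40.
Combining the parts gives (19; 40).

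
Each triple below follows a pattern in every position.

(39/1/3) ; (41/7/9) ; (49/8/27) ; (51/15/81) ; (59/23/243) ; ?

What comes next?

(61/38/729)

For the first coordinate, alternating steps +2, +8, +2, +8, …: 39, 41, 49, 51, 59 → 61.
Second coordinate — each term is the sum of the two before it: 1, 7, 8, 15, 23 → 38.
Third coordinate — ×3 each step: 3, 9, 27, 81, 243 → 729.
So the next triple is (61/38/729).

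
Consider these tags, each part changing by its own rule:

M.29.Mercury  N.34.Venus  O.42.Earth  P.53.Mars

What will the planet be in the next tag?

For the letter, letters move forward 1 place in the alphabet: M, N, O, P → Q.
Second component goes 29, 34, 42, 53 → 67 (differences are 5, 8, 11, … (increasing by 3 each time)).
For the planet, runs through the planets Mercury→Neptune: Mercury, Venus, Earth, Mars → Jupiter.

Jupiter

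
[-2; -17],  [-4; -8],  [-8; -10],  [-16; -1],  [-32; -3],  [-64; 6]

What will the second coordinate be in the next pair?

Second coordinate — alternating steps +9, −2, +9, −2, …: -17, -8, -10, -1, -3, 6 → 4.

4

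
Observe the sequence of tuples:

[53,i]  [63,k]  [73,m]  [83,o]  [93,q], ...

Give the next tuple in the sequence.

[103,s]

First coordinate: +10 each step, so 53, 63, 73, 83, 93 → 103.
Letter: letters move forward 2 places in the alphabet; i, k, m, o, q → s.
Putting it together: [103,s].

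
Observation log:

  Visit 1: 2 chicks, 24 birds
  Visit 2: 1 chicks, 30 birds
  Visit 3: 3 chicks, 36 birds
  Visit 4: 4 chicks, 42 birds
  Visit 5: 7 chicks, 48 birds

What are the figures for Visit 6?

Chicks — each term is the sum of the two before it: 2, 1, 3, 4, 7 → 11.
Birds: +6 each step, so 24, 30, 36, 42, 48 → 54.
So the next row is 11 chicks, 54 birds.

11 chicks, 54 birds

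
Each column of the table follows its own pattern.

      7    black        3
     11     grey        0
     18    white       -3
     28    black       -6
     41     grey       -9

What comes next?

First component goes 7, 11, 18, 28, 41 → 57 (differences are 4, 7, 10, … (increasing by 3 each time)).
For the shade, repeats black → grey → white: black, grey, white, black, grey → white.
Third component: 3, 0, -3, -6, -9 → -12 (−3 each step).
Combining the parts gives 57  white  -12.

57  white  -12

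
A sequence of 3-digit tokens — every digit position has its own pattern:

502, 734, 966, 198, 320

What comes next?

552

First digit: +2 each step, mod 10, so 5, 7, 9, 1, 3 → 5.
Second digit: +3 each step, mod 10, so 0, 3, 6, 9, 2 → 5.
Third digit goes 2, 4, 6, 8, 0 → 2 (+2 each step, mod 10).
Combining the parts gives 552.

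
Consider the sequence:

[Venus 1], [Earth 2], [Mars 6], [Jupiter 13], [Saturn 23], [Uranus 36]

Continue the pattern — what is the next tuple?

Planet: runs through the planets Mercury→Neptune; Venus, Earth, Mars, Jupiter, Saturn, Uranus → Neptune.
For the second entry, differences are 1, 4, 7, … (increasing by 3 each time): 1, 2, 6, 13, 23, 36 → 52.
Combining the parts gives [Neptune 52].

[Neptune 52]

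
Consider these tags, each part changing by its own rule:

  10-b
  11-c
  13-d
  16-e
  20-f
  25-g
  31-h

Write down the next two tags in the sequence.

First component goes 10, 11, 13, 16, 20, 25, 31 → 38 → 46 (differences are 1, 2, 3, … (increasing by 1 each time)).
For the letter, letters move forward 1 place in the alphabet: b, c, d, e, f, g, h → i → j.
So the next two tags are 38-i and 46-j.

38-i, 46-j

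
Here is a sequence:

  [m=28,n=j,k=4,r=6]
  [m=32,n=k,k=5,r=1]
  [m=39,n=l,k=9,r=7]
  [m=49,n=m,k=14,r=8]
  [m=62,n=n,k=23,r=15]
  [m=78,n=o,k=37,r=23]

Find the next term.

[m=97,n=p,k=60,r=38]

M: differences are 4, 7, 10, … (increasing by 3 each time), so 28, 32, 39, 49, 62, 78 → 97.
N: letters move forward 1 place in the alphabet; j, k, l, m, n, o → p.
K — each term is the sum of the two before it: 4, 5, 9, 14, 23, 37 → 60.
For the r, each term is the sum of the two before it: 6, 1, 7, 8, 15, 23 → 38.
Combining the parts gives [m=97,n=p,k=60,r=38].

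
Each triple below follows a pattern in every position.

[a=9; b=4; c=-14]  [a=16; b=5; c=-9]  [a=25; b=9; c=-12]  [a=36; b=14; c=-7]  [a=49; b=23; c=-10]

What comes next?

For the a, perfect squares: 3², 4², 5², …: 9, 16, 25, 36, 49 → 64.
B: each term is the sum of the two before it; 4, 5, 9, 14, 23 → 37.
For the c, alternating steps +5, −3, +5, −3, …: -14, -9, -12, -7, -10 → -5.
Putting it together: [a=64; b=37; c=-5].

[a=64; b=37; c=-5]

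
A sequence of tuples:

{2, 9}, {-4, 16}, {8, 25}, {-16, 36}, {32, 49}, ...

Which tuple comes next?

{-64, 64}

First entry: 2, -4, 8, -16, 32 → -64 (×(-2) each step).
Second entry goes 9, 16, 25, 36, 49 → 64 (perfect squares: 3², 4², 5², …).
Putting it together: {-64, 64}.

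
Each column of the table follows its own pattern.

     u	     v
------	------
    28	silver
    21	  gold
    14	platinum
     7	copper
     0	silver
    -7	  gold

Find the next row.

For the column u, −7 each step: 28, 21, 14, 7, 0, -7 → -14.
For the column v, repeats silver → gold → platinum → copper: silver, gold, platinum, copper, silver, gold → platinum.
So the next row is -14  platinum.

-14  platinum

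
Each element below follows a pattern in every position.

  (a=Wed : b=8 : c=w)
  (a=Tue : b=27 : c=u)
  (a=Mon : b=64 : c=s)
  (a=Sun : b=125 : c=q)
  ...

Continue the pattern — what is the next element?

A — runs backward through the weekdays Mon→Sun: Wed, Tue, Mon, Sun → Sat.
B: 8, 27, 64, 125 → 216 (perfect cubes: 2³, 3³, 4³, …).
C: w, u, s, q → o (letters move back 2 places in the alphabet).
Putting it together: (a=Sat : b=216 : c=o).

(a=Sat : b=216 : c=o)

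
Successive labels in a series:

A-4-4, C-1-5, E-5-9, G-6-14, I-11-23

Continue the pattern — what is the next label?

Letter: A, C, E, G, I → K (letters move forward 2 places in the alphabet).
Second component — each term is the sum of the two before it: 4, 1, 5, 6, 11 → 17.
Third component goes 4, 5, 9, 14, 23 → 37 (each term is the sum of the two before it).
Putting it together: K-17-37.

K-17-37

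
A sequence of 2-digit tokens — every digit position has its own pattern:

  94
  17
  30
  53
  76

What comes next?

For the first digit, +2 each step, mod 10: 9, 1, 3, 5, 7 → 9.
For the second digit, +3 each step, mod 10: 4, 7, 0, 3, 6 → 9.
So the next token is 99.

99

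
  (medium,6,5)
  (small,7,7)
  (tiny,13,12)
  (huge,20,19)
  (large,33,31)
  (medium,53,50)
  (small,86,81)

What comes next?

Size: repeats medium → small → tiny → huge → large, so medium, small, tiny, huge, large, medium, small → tiny.
Second slot — each term is the sum of the two before it: 6, 7, 13, 20, 33, 53, 86 → 139.
Third slot: each term is the sum of the two before it, so 5, 7, 12, 19, 31, 50, 81 → 131.
So the next triple is (tiny,139,131).

(tiny,139,131)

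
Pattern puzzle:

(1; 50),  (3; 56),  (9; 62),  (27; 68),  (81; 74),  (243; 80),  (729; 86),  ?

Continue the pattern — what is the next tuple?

(2187; 92)

First slot: ×3 each step, so 1, 3, 9, 27, 81, 243, 729 → 2187.
Second slot — +6 each step: 50, 56, 62, 68, 74, 80, 86 → 92.
Putting it together: (2187; 92).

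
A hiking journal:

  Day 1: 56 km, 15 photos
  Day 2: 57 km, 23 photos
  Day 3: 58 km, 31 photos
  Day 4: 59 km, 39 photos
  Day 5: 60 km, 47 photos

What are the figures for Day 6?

Km: +1 each step, so 56, 57, 58, 59, 60 → 61.
Photos: +8 each step, so 15, 23, 31, 39, 47 → 55.
Combining the parts gives 61 km, 55 photos.

61 km, 55 photos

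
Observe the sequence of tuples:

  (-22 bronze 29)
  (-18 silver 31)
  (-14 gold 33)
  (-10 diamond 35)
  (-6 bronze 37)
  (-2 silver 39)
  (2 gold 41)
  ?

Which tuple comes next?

(6 diamond 43)

First part: +4 each step, so -22, -18, -14, -10, -6, -2, 2 → 6.
Rank: repeats bronze → silver → gold → diamond, so bronze, silver, gold, diamond, bronze, silver, gold → diamond.
Third part: +2 each step, so 29, 31, 33, 35, 37, 39, 41 → 43.
So the next tuple is (6 diamond 43).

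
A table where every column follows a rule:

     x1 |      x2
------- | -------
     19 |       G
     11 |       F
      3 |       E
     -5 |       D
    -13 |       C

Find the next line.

-21  B

Column x1 — −8 each step: 19, 11, 3, -5, -13 → -21.
For the column x2, letters move back 1 place in the alphabet: G, F, E, D, C → B.
So the next line is -21  B.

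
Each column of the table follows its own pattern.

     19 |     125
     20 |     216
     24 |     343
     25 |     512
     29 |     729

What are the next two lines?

First component: alternating steps +1, +4, +1, +4, …, so 19, 20, 24, 25, 29 → 30 → 34.
Second component goes 125, 216, 343, 512, 729 → 1000 → 1331 (perfect cubes: 5³, 6³, 7³, …).
So the next two lines are 30  1000 and 34  1331.

30  1000; 34  1331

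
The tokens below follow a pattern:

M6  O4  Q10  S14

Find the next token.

Letter: letters move forward 2 places in the alphabet; M, O, Q, S → U.
Second component goes 6, 4, 10, 14 → 24 (each term is the sum of the two before it).
Combining the parts gives U24.

U24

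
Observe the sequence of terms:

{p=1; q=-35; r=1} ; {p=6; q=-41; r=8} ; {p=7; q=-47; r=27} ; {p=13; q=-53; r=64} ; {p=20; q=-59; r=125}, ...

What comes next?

{p=33; q=-65; r=216}

P goes 1, 6, 7, 13, 20 → 33 (each term is the sum of the two before it).
For the q, −6 each step: -35, -41, -47, -53, -59 → -65.
R: perfect cubes: 1³, 2³, 3³, …, so 1, 8, 27, 64, 125 → 216.
Combining the parts gives {p=33; q=-65; r=216}.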